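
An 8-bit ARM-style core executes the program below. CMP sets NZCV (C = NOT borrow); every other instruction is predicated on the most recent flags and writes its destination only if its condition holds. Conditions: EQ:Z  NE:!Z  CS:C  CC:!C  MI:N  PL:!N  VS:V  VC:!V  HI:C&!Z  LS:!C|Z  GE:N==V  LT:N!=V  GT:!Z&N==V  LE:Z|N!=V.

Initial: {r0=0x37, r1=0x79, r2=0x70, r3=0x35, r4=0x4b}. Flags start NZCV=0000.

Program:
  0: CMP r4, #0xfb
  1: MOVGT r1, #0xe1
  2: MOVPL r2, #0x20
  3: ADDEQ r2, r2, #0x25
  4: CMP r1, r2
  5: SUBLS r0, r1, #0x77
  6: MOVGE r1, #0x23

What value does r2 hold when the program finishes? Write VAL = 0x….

0: ✓ CMP  NZCV=0000
1: ✓ MOVGT  r1←0xe1
2: ✓ MOVPL  r2←0x20
3: · ADDEQ
4: ✓ CMP  NZCV=1010
5: · SUBLS
6: · MOVGE

VAL = 0x20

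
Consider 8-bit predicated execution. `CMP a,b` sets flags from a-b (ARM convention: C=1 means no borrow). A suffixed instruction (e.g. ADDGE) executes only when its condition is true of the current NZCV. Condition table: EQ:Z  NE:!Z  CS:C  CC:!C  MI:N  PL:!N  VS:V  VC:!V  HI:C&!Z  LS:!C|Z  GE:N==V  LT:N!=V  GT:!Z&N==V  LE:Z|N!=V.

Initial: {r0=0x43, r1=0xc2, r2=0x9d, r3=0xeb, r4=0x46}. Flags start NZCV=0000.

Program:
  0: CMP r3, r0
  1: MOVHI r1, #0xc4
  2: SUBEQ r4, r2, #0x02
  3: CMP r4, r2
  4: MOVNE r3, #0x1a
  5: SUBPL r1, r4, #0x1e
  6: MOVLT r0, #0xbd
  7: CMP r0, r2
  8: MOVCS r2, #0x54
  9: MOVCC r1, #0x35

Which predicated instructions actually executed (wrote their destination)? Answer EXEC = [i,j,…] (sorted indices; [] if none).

EXEC = [1,4,9]

0: ✓ CMP  NZCV=1010
1: ✓ MOVHI  r1←0xc4
2: · SUBEQ
3: ✓ CMP  NZCV=1001
4: ✓ MOVNE  r3←0x1a
5: · SUBPL
6: · MOVLT
7: ✓ CMP  NZCV=1001
8: · MOVCS
9: ✓ MOVCC  r1←0x35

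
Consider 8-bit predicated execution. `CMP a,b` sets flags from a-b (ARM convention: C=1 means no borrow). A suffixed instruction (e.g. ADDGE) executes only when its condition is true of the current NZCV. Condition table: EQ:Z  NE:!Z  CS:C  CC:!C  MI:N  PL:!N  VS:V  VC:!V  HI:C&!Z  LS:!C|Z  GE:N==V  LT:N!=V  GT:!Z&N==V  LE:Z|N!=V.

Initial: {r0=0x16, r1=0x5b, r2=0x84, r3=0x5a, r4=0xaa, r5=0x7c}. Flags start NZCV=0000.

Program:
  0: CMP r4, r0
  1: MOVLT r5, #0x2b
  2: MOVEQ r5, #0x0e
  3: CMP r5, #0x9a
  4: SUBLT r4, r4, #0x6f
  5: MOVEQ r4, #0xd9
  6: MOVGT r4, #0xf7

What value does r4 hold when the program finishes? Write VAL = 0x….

0: ✓ CMP  NZCV=1010
1: ✓ MOVLT  r5←0x2b
2: · MOVEQ
3: ✓ CMP  NZCV=1001
4: · SUBLT
5: · MOVEQ
6: ✓ MOVGT  r4←0xf7

VAL = 0xf7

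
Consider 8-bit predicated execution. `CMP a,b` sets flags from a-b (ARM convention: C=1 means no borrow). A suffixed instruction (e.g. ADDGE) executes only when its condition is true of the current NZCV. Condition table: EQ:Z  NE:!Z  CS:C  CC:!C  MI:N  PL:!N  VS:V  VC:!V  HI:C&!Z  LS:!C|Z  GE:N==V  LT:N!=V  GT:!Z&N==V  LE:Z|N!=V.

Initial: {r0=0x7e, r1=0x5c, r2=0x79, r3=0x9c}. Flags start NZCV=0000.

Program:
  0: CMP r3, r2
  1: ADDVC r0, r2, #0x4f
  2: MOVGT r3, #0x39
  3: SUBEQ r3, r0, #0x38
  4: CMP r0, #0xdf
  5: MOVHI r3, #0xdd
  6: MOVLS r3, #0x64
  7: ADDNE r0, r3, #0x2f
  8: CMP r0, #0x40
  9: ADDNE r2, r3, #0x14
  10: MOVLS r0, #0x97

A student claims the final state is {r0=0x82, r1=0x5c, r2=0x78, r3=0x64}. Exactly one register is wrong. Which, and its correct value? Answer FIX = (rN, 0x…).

[0] flags=0011 → (cmp)
[1] flags=0011 VC?F → skip
[2] flags=0011 GT?F → skip
[3] flags=0011 EQ?F → skip
[4] flags=1001 → (cmp)
[5] flags=1001 HI?F → skip
[6] flags=1001 LS?T → r3=0x64
[7] flags=1001 NE?T → r0=0x93
[8] flags=0011 → (cmp)
[9] flags=0011 NE?T → r2=0x78
[10] flags=0011 LS?F → skip

FIX = (r0, 0x93)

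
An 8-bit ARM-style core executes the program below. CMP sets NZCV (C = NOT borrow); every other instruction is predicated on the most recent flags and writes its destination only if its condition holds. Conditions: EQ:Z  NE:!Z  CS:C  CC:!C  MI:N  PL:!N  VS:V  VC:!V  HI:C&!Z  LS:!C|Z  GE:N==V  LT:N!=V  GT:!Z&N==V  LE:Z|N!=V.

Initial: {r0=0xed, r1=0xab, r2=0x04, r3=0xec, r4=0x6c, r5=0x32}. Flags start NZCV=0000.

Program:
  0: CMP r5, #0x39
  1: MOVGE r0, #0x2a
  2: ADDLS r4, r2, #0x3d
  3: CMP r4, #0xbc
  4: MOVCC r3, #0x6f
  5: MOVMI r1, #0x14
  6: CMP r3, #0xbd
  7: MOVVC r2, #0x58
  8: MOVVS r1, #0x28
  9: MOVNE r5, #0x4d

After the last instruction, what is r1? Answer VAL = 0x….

VAL = 0x28

[0] flags=1000 → (cmp)
[1] flags=1000 GE?F → skip
[2] flags=1000 LS?T → r4=0x41
[3] flags=1001 → (cmp)
[4] flags=1001 CC?T → r3=0x6f
[5] flags=1001 MI?T → r1=0x14
[6] flags=1001 → (cmp)
[7] flags=1001 VC?F → skip
[8] flags=1001 VS?T → r1=0x28
[9] flags=1001 NE?T → r5=0x4d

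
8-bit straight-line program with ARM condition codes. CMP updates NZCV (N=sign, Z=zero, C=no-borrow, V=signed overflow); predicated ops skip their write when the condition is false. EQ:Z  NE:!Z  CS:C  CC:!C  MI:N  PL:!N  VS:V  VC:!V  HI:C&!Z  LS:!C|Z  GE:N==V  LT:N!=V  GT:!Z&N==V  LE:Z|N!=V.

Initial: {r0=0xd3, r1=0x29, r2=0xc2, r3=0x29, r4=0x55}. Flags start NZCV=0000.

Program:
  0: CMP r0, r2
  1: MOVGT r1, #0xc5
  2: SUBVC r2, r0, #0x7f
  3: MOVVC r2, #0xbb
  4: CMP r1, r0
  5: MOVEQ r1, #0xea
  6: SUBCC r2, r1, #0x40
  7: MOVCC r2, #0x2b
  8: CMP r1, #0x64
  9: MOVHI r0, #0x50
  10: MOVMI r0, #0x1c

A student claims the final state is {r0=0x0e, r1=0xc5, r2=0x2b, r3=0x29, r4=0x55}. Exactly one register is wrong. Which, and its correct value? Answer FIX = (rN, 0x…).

FIX = (r0, 0x50)

[0] flags=0010 → (cmp)
[1] flags=0010 GT?T → r1=0xc5
[2] flags=0010 VC?T → r2=0x54
[3] flags=0010 VC?T → r2=0xbb
[4] flags=1000 → (cmp)
[5] flags=1000 EQ?F → skip
[6] flags=1000 CC?T → r2=0x85
[7] flags=1000 CC?T → r2=0x2b
[8] flags=0011 → (cmp)
[9] flags=0011 HI?T → r0=0x50
[10] flags=0011 MI?F → skip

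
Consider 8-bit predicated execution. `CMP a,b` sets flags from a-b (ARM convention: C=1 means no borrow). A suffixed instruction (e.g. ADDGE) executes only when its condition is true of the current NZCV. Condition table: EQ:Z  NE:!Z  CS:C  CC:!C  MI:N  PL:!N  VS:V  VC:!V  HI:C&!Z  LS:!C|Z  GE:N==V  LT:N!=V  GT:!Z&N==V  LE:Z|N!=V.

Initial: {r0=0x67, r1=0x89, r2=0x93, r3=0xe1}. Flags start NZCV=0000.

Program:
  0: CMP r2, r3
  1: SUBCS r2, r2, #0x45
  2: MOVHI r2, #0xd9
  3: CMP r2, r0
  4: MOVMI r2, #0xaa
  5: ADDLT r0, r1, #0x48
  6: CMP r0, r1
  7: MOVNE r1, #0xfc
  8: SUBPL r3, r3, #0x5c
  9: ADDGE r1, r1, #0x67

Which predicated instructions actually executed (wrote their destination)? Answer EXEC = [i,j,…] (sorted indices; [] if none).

[0] flags=1000 → (cmp)
[1] flags=1000 CS?F → skip
[2] flags=1000 HI?F → skip
[3] flags=0011 → (cmp)
[4] flags=0011 MI?F → skip
[5] flags=0011 LT?T → r0=0xd1
[6] flags=0010 → (cmp)
[7] flags=0010 NE?T → r1=0xfc
[8] flags=0010 PL?T → r3=0x85
[9] flags=0010 GE?T → r1=0x63

EXEC = [5,7,8,9]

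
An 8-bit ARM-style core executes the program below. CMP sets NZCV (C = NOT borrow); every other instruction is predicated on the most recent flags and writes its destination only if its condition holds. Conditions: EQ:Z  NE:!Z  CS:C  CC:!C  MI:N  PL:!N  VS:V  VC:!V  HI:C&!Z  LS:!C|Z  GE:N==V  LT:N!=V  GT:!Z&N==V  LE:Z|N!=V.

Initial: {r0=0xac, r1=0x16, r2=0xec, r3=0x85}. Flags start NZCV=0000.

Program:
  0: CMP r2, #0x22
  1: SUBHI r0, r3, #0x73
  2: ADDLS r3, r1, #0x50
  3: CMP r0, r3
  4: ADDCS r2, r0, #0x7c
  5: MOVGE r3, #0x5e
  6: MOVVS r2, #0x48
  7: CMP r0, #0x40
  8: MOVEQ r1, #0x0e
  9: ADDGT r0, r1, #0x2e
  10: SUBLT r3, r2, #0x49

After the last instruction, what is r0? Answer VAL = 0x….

VAL = 0x12

0: ✓ CMP  NZCV=1010
1: ✓ SUBHI  r0←0x12
2: · ADDLS
3: ✓ CMP  NZCV=1001
4: · ADDCS
5: ✓ MOVGE  r3←0x5e
6: ✓ MOVVS  r2←0x48
7: ✓ CMP  NZCV=1000
8: · MOVEQ
9: · ADDGT
10: ✓ SUBLT  r3←0xff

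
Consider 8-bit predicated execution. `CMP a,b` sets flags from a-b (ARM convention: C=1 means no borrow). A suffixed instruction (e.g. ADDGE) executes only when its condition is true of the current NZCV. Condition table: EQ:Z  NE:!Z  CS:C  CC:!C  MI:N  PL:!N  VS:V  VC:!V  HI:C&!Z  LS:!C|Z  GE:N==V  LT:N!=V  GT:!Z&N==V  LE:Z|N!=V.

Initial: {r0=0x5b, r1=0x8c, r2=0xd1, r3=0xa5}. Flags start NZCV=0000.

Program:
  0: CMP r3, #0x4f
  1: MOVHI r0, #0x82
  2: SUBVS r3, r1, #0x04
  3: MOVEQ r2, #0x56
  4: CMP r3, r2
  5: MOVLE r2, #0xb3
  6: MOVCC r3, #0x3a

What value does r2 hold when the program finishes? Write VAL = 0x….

0: ✓ CMP  NZCV=0011
1: ✓ MOVHI  r0←0x82
2: ✓ SUBVS  r3←0x88
3: · MOVEQ
4: ✓ CMP  NZCV=1000
5: ✓ MOVLE  r2←0xb3
6: ✓ MOVCC  r3←0x3a

VAL = 0xb3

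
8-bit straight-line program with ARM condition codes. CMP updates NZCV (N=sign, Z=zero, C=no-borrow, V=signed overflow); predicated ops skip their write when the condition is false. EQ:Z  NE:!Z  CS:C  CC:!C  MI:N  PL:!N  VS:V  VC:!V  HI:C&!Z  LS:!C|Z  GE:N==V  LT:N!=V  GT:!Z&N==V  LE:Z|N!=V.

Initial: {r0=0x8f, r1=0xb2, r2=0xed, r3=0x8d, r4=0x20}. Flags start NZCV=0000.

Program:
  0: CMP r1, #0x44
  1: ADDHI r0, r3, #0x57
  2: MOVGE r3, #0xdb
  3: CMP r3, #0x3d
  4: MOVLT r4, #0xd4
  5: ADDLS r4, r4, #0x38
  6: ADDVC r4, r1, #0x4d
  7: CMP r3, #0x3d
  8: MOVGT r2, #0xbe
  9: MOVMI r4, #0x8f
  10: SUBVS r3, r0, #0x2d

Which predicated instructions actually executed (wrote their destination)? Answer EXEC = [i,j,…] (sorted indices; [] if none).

[0] flags=0011 → (cmp)
[1] flags=0011 HI?T → r0=0xe4
[2] flags=0011 GE?F → skip
[3] flags=0011 → (cmp)
[4] flags=0011 LT?T → r4=0xd4
[5] flags=0011 LS?F → skip
[6] flags=0011 VC?F → skip
[7] flags=0011 → (cmp)
[8] flags=0011 GT?F → skip
[9] flags=0011 MI?F → skip
[10] flags=0011 VS?T → r3=0xb7

EXEC = [1,4,10]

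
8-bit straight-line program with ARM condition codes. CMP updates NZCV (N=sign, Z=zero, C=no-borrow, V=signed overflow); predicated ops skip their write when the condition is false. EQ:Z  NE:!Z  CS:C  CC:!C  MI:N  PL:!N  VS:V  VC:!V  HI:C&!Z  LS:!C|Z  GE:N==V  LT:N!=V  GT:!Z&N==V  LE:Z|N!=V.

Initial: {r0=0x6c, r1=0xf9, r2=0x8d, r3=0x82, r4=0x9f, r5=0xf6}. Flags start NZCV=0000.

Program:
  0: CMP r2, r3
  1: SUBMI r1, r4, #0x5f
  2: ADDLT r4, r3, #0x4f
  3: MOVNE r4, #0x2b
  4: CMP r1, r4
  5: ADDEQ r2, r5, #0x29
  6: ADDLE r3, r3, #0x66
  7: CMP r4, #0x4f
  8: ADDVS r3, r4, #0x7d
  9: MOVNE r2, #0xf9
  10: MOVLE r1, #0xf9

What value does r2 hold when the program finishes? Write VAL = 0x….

VAL = 0xf9

0: ✓ CMP  NZCV=0010
1: · SUBMI
2: · ADDLT
3: ✓ MOVNE  r4←0x2b
4: ✓ CMP  NZCV=1010
5: · ADDEQ
6: ✓ ADDLE  r3←0xe8
7: ✓ CMP  NZCV=1000
8: · ADDVS
9: ✓ MOVNE  r2←0xf9
10: ✓ MOVLE  r1←0xf9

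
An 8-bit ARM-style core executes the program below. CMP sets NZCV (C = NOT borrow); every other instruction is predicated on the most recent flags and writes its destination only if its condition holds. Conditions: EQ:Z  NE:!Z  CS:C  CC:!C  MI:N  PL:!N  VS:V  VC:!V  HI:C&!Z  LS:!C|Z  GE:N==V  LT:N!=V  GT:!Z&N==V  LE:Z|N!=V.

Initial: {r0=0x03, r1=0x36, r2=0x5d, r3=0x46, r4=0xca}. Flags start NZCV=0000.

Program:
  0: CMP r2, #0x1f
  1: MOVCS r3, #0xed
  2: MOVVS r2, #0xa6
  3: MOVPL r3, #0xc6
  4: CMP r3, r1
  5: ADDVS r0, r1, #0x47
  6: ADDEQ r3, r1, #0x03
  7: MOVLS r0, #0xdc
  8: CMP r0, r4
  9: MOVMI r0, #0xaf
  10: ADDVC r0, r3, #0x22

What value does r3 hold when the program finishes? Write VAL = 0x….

VAL = 0xc6

0: ✓ CMP  NZCV=0010
1: ✓ MOVCS  r3←0xed
2: · MOVVS
3: ✓ MOVPL  r3←0xc6
4: ✓ CMP  NZCV=1010
5: · ADDVS
6: · ADDEQ
7: · MOVLS
8: ✓ CMP  NZCV=0000
9: · MOVMI
10: ✓ ADDVC  r0←0xe8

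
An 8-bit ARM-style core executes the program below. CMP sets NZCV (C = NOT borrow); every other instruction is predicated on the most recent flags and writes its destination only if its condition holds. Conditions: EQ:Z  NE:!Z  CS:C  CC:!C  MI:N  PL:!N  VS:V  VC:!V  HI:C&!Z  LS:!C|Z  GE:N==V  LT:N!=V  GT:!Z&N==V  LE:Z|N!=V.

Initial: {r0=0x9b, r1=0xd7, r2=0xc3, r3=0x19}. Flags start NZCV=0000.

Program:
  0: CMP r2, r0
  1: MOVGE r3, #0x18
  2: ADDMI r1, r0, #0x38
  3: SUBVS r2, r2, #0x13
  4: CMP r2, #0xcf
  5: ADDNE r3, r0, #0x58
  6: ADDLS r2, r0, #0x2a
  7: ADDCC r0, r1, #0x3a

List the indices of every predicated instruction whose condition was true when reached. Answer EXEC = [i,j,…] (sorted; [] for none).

EXEC = [1,5,6,7]

[0] flags=0010 → (cmp)
[1] flags=0010 GE?T → r3=0x18
[2] flags=0010 MI?F → skip
[3] flags=0010 VS?F → skip
[4] flags=1000 → (cmp)
[5] flags=1000 NE?T → r3=0xf3
[6] flags=1000 LS?T → r2=0xc5
[7] flags=1000 CC?T → r0=0x11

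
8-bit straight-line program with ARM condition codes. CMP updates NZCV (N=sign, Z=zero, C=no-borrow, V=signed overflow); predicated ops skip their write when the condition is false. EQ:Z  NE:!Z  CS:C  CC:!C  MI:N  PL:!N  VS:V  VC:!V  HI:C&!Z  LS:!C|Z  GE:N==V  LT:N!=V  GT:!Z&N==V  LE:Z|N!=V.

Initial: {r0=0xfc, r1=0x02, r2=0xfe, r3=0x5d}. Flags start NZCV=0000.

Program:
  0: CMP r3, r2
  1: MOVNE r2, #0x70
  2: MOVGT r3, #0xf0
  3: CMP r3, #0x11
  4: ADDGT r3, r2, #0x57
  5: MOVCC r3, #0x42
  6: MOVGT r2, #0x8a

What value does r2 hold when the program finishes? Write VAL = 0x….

0: ✓ CMP  NZCV=0000
1: ✓ MOVNE  r2←0x70
2: ✓ MOVGT  r3←0xf0
3: ✓ CMP  NZCV=1010
4: · ADDGT
5: · MOVCC
6: · MOVGT

VAL = 0x70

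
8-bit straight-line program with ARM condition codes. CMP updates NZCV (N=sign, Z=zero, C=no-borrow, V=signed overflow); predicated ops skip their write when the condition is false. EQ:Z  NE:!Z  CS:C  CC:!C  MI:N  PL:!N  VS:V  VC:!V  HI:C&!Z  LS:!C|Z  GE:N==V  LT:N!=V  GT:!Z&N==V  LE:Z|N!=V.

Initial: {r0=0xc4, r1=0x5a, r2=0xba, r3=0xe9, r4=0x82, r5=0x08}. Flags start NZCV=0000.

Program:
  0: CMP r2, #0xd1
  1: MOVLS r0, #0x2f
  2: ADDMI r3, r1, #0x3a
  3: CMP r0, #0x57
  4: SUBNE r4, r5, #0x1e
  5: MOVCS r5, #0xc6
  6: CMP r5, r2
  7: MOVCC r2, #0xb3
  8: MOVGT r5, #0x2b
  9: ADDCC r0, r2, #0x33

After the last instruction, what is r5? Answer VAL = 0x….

VAL = 0x2b

[0] flags=1000 → (cmp)
[1] flags=1000 LS?T → r0=0x2f
[2] flags=1000 MI?T → r3=0x94
[3] flags=1000 → (cmp)
[4] flags=1000 NE?T → r4=0xea
[5] flags=1000 CS?F → skip
[6] flags=0000 → (cmp)
[7] flags=0000 CC?T → r2=0xb3
[8] flags=0000 GT?T → r5=0x2b
[9] flags=0000 CC?T → r0=0xe6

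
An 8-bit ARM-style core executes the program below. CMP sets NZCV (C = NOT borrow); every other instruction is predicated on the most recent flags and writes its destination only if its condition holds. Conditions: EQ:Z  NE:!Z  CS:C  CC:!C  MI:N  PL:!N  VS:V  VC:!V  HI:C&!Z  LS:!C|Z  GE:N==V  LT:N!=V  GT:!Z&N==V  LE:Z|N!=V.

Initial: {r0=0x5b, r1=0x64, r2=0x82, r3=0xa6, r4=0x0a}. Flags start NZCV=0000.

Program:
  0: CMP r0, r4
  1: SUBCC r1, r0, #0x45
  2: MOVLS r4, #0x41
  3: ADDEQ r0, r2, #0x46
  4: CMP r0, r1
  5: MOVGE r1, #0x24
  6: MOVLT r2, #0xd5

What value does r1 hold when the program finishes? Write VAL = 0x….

[0] flags=0010 → (cmp)
[1] flags=0010 CC?F → skip
[2] flags=0010 LS?F → skip
[3] flags=0010 EQ?F → skip
[4] flags=1000 → (cmp)
[5] flags=1000 GE?F → skip
[6] flags=1000 LT?T → r2=0xd5

VAL = 0x64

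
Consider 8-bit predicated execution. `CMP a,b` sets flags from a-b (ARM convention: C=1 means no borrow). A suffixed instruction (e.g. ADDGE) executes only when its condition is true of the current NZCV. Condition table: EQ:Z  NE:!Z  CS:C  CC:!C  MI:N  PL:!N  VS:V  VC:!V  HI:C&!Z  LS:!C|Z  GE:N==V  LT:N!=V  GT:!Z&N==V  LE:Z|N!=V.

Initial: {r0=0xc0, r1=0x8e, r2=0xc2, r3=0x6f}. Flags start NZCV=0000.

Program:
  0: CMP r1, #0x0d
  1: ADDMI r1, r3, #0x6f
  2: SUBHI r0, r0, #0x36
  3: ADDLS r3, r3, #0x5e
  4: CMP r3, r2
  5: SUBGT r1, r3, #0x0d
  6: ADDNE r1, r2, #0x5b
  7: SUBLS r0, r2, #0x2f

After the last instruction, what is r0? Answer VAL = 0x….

0: ✓ CMP  NZCV=1010
1: ✓ ADDMI  r1←0xde
2: ✓ SUBHI  r0←0x8a
3: · ADDLS
4: ✓ CMP  NZCV=1001
5: ✓ SUBGT  r1←0x62
6: ✓ ADDNE  r1←0x1d
7: ✓ SUBLS  r0←0x93

VAL = 0x93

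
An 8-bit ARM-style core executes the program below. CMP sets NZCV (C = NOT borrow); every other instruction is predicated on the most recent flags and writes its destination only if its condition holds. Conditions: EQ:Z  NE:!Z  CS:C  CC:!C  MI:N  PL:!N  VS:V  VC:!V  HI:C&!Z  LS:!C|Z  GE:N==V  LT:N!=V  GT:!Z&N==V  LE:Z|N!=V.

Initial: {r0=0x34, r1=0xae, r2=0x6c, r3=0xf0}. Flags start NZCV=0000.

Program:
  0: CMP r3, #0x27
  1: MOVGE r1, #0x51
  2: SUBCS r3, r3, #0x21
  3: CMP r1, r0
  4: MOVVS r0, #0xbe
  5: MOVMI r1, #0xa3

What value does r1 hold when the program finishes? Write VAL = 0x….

VAL = 0xae

0: ✓ CMP  NZCV=1010
1: · MOVGE
2: ✓ SUBCS  r3←0xcf
3: ✓ CMP  NZCV=0011
4: ✓ MOVVS  r0←0xbe
5: · MOVMI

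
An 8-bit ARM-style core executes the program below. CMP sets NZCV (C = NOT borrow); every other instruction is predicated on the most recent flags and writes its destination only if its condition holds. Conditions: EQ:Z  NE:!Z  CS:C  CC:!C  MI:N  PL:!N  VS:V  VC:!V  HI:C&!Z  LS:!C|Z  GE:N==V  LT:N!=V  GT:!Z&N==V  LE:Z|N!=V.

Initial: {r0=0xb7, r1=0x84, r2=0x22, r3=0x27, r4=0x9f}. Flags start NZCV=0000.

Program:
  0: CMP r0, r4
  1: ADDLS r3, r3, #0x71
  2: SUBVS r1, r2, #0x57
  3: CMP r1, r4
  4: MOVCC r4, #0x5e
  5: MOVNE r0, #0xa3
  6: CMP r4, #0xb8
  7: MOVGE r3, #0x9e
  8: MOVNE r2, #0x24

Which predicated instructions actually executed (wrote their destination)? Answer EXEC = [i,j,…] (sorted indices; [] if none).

EXEC = [4,5,7,8]

[0] flags=0010 → (cmp)
[1] flags=0010 LS?F → skip
[2] flags=0010 VS?F → skip
[3] flags=1000 → (cmp)
[4] flags=1000 CC?T → r4=0x5e
[5] flags=1000 NE?T → r0=0xa3
[6] flags=1001 → (cmp)
[7] flags=1001 GE?T → r3=0x9e
[8] flags=1001 NE?T → r2=0x24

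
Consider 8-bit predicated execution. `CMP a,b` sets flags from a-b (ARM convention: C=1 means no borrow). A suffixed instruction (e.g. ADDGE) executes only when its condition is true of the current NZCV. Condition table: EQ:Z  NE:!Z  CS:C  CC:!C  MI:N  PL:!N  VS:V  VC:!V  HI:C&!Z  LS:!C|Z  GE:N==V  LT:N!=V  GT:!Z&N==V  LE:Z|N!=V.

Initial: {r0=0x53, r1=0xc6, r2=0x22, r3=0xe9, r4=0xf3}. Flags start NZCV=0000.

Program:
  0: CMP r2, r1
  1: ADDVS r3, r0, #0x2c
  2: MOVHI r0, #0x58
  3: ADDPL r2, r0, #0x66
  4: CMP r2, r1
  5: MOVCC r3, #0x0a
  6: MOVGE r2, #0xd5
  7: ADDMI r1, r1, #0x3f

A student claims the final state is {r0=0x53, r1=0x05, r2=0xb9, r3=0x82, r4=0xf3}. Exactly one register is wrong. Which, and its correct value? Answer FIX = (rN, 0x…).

[0] flags=0000 → (cmp)
[1] flags=0000 VS?F → skip
[2] flags=0000 HI?F → skip
[3] flags=0000 PL?T → r2=0xb9
[4] flags=1000 → (cmp)
[5] flags=1000 CC?T → r3=0x0a
[6] flags=1000 GE?F → skip
[7] flags=1000 MI?T → r1=0x05

FIX = (r3, 0x0a)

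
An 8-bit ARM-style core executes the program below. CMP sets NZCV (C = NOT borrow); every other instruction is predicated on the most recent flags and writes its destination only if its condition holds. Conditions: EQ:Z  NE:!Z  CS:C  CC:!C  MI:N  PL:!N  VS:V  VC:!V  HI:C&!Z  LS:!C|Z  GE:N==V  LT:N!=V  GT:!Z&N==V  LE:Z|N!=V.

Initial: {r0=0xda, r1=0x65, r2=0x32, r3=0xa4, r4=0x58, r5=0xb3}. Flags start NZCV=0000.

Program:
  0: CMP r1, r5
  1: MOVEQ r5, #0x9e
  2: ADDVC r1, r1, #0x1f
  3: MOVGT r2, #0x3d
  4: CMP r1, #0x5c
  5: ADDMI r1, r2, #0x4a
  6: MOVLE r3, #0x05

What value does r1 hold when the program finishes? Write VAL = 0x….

VAL = 0x65

0: ✓ CMP  NZCV=1001
1: · MOVEQ
2: · ADDVC
3: ✓ MOVGT  r2←0x3d
4: ✓ CMP  NZCV=0010
5: · ADDMI
6: · MOVLE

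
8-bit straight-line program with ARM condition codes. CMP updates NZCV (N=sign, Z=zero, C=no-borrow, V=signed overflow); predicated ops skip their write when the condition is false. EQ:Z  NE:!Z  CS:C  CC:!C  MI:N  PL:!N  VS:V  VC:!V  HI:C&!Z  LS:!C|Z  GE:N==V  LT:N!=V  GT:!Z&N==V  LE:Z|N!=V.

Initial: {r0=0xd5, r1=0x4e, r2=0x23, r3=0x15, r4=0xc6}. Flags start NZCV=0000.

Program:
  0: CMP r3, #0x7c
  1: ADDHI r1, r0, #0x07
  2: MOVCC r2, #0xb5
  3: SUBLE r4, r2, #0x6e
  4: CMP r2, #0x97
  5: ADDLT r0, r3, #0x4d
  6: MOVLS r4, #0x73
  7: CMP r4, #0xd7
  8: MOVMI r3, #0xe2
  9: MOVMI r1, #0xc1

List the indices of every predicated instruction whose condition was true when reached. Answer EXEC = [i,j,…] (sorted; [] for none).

EXEC = [2,3]

0: ✓ CMP  NZCV=1000
1: · ADDHI
2: ✓ MOVCC  r2←0xb5
3: ✓ SUBLE  r4←0x47
4: ✓ CMP  NZCV=0010
5: · ADDLT
6: · MOVLS
7: ✓ CMP  NZCV=0000
8: · MOVMI
9: · MOVMI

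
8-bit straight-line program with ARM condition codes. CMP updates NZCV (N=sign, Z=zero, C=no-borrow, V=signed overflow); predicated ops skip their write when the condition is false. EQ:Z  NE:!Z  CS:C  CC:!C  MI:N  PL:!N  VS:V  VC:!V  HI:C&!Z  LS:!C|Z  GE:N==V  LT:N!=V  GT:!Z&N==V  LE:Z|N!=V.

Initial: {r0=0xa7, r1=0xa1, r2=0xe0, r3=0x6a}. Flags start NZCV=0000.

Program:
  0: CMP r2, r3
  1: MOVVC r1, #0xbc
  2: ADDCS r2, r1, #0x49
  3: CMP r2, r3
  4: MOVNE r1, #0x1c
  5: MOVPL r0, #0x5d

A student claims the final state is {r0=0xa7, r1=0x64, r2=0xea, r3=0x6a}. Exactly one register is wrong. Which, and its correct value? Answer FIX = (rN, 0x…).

FIX = (r1, 0x1c)

0: ✓ CMP  NZCV=0011
1: · MOVVC
2: ✓ ADDCS  r2←0xea
3: ✓ CMP  NZCV=1010
4: ✓ MOVNE  r1←0x1c
5: · MOVPL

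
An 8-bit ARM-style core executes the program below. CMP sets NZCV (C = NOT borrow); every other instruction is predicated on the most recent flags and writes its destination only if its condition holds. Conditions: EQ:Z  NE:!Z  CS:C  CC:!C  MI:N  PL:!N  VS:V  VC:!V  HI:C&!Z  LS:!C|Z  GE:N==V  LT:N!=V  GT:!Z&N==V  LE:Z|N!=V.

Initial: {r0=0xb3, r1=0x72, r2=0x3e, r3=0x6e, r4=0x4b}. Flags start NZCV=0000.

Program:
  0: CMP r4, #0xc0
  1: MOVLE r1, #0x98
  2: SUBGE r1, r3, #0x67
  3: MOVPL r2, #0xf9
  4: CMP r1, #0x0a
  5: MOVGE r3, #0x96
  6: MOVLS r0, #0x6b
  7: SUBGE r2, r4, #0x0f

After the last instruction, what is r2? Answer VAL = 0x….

0: ✓ CMP  NZCV=1001
1: · MOVLE
2: ✓ SUBGE  r1←0x07
3: · MOVPL
4: ✓ CMP  NZCV=1000
5: · MOVGE
6: ✓ MOVLS  r0←0x6b
7: · SUBGE

VAL = 0x3e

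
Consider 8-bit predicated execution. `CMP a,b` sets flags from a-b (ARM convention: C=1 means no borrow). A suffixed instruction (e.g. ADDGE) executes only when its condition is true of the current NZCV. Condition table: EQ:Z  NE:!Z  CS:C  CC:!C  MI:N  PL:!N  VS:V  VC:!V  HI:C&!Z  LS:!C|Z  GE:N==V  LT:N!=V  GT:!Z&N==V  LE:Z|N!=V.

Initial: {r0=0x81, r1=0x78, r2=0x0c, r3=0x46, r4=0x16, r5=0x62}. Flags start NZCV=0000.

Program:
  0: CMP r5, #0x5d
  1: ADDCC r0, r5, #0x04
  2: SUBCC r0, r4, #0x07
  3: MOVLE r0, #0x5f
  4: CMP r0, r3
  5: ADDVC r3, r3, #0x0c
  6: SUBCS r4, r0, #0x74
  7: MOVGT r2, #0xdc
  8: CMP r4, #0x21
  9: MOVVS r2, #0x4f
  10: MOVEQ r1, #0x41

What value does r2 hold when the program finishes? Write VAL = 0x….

0: ✓ CMP  NZCV=0010
1: · ADDCC
2: · SUBCC
3: · MOVLE
4: ✓ CMP  NZCV=0011
5: · ADDVC
6: ✓ SUBCS  r4←0x0d
7: · MOVGT
8: ✓ CMP  NZCV=1000
9: · MOVVS
10: · MOVEQ

VAL = 0x0c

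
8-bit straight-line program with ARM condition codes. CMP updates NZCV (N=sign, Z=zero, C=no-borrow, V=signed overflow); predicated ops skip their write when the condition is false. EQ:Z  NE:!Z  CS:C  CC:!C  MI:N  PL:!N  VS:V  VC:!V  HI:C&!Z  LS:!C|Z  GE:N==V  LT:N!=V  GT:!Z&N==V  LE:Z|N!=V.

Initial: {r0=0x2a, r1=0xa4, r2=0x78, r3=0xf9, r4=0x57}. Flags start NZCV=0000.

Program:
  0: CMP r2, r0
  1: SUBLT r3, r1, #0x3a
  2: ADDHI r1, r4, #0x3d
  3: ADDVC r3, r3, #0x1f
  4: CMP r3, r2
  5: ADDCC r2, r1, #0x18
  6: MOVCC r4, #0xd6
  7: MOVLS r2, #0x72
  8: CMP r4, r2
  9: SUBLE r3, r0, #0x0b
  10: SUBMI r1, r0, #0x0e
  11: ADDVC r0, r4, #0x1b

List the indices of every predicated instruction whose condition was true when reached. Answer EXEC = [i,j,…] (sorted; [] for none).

EXEC = [2,3,5,6,7,9]

0: ✓ CMP  NZCV=0010
1: · SUBLT
2: ✓ ADDHI  r1←0x94
3: ✓ ADDVC  r3←0x18
4: ✓ CMP  NZCV=1000
5: ✓ ADDCC  r2←0xac
6: ✓ MOVCC  r4←0xd6
7: ✓ MOVLS  r2←0x72
8: ✓ CMP  NZCV=0011
9: ✓ SUBLE  r3←0x1f
10: · SUBMI
11: · ADDVC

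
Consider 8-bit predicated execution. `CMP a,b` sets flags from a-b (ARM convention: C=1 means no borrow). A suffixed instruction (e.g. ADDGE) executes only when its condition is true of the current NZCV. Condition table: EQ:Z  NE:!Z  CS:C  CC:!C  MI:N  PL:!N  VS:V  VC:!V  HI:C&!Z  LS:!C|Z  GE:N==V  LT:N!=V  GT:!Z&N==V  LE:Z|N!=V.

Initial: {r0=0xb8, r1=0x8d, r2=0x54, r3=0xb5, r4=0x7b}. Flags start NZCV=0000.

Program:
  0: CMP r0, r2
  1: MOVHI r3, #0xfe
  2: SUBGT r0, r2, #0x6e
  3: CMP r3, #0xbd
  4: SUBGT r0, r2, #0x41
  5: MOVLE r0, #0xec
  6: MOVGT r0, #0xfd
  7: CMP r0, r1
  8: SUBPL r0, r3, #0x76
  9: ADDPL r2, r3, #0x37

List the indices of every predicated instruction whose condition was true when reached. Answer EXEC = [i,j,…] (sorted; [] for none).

0: ✓ CMP  NZCV=0011
1: ✓ MOVHI  r3←0xfe
2: · SUBGT
3: ✓ CMP  NZCV=0010
4: ✓ SUBGT  r0←0x13
5: · MOVLE
6: ✓ MOVGT  r0←0xfd
7: ✓ CMP  NZCV=0010
8: ✓ SUBPL  r0←0x88
9: ✓ ADDPL  r2←0x35

EXEC = [1,4,6,8,9]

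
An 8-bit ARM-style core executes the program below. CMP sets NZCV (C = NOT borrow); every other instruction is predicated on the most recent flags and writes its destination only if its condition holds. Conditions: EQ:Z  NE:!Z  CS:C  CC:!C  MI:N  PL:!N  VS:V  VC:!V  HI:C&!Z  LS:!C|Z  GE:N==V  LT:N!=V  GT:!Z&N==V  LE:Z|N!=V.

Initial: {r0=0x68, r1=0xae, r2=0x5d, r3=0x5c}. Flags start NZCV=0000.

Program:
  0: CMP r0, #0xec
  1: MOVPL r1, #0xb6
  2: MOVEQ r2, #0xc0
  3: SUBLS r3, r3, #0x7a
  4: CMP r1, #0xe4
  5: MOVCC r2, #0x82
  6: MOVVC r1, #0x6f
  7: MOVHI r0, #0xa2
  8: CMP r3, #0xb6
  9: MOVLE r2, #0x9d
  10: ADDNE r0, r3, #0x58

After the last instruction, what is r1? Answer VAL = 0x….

VAL = 0x6f

0: ✓ CMP  NZCV=0000
1: ✓ MOVPL  r1←0xb6
2: · MOVEQ
3: ✓ SUBLS  r3←0xe2
4: ✓ CMP  NZCV=1000
5: ✓ MOVCC  r2←0x82
6: ✓ MOVVC  r1←0x6f
7: · MOVHI
8: ✓ CMP  NZCV=0010
9: · MOVLE
10: ✓ ADDNE  r0←0x3a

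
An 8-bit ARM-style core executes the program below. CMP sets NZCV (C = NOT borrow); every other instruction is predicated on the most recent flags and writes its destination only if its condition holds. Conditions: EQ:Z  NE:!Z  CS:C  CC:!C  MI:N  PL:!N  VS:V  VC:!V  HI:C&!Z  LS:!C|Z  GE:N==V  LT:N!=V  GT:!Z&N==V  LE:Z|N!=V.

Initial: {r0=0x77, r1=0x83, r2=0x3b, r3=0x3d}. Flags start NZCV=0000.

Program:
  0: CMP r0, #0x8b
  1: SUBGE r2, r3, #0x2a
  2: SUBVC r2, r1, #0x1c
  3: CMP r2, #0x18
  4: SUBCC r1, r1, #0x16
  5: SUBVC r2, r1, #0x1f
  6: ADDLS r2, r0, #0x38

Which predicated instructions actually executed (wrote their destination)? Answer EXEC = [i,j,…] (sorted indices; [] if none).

0: ✓ CMP  NZCV=1001
1: ✓ SUBGE  r2←0x13
2: · SUBVC
3: ✓ CMP  NZCV=1000
4: ✓ SUBCC  r1←0x6d
5: ✓ SUBVC  r2←0x4e
6: ✓ ADDLS  r2←0xaf

EXEC = [1,4,5,6]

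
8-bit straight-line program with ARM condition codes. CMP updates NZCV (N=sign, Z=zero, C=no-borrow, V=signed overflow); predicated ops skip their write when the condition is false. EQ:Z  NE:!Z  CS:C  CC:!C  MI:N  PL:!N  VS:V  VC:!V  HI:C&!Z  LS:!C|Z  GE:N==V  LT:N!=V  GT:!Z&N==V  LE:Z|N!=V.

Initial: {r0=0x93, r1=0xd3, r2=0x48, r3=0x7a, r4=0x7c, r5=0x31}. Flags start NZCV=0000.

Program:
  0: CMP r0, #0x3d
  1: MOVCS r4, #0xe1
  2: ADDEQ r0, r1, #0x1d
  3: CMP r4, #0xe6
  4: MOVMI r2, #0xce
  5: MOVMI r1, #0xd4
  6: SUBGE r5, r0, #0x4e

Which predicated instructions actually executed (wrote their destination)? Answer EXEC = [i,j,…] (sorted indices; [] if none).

[0] flags=0011 → (cmp)
[1] flags=0011 CS?T → r4=0xe1
[2] flags=0011 EQ?F → skip
[3] flags=1000 → (cmp)
[4] flags=1000 MI?T → r2=0xce
[5] flags=1000 MI?T → r1=0xd4
[6] flags=1000 GE?F → skip

EXEC = [1,4,5]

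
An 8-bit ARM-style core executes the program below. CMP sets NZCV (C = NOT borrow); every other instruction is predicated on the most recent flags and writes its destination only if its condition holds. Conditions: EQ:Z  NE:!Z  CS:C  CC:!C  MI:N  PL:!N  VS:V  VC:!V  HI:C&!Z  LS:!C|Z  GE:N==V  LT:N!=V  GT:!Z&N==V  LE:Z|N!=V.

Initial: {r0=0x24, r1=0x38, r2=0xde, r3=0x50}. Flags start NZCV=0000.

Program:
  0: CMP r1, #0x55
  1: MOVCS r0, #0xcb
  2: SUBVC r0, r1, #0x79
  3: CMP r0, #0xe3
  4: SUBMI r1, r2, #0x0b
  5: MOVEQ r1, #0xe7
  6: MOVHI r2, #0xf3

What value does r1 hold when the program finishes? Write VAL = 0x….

[0] flags=1000 → (cmp)
[1] flags=1000 CS?F → skip
[2] flags=1000 VC?T → r0=0xbf
[3] flags=1000 → (cmp)
[4] flags=1000 MI?T → r1=0xd3
[5] flags=1000 EQ?F → skip
[6] flags=1000 HI?F → skip

VAL = 0xd3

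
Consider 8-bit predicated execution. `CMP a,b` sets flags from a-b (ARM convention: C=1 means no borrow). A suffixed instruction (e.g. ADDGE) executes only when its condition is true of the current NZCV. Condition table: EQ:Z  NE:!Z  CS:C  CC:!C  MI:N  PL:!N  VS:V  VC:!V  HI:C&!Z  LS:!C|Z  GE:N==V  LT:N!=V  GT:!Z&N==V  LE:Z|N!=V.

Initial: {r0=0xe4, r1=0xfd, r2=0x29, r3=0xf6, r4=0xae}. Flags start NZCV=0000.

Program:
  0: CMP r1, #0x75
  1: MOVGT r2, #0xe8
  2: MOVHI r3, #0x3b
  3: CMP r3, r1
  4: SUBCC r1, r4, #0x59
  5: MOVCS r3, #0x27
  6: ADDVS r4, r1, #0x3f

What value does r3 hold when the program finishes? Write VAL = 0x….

VAL = 0x3b

[0] flags=1010 → (cmp)
[1] flags=1010 GT?F → skip
[2] flags=1010 HI?T → r3=0x3b
[3] flags=0000 → (cmp)
[4] flags=0000 CC?T → r1=0x55
[5] flags=0000 CS?F → skip
[6] flags=0000 VS?F → skip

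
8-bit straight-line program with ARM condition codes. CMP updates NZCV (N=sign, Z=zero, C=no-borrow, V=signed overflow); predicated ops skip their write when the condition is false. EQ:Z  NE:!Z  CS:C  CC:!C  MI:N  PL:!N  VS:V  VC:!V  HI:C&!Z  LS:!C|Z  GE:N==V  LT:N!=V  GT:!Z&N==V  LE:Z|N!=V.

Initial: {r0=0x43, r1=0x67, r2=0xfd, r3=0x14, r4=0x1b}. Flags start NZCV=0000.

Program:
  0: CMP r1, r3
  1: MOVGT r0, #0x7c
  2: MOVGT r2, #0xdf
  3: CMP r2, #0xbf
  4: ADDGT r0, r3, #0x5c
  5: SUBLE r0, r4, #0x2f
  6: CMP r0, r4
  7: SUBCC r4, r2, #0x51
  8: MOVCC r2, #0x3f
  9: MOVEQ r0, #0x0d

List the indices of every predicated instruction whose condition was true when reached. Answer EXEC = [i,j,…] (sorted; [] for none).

[0] flags=0010 → (cmp)
[1] flags=0010 GT?T → r0=0x7c
[2] flags=0010 GT?T → r2=0xdf
[3] flags=0010 → (cmp)
[4] flags=0010 GT?T → r0=0x70
[5] flags=0010 LE?F → skip
[6] flags=0010 → (cmp)
[7] flags=0010 CC?F → skip
[8] flags=0010 CC?F → skip
[9] flags=0010 EQ?F → skip

EXEC = [1,2,4]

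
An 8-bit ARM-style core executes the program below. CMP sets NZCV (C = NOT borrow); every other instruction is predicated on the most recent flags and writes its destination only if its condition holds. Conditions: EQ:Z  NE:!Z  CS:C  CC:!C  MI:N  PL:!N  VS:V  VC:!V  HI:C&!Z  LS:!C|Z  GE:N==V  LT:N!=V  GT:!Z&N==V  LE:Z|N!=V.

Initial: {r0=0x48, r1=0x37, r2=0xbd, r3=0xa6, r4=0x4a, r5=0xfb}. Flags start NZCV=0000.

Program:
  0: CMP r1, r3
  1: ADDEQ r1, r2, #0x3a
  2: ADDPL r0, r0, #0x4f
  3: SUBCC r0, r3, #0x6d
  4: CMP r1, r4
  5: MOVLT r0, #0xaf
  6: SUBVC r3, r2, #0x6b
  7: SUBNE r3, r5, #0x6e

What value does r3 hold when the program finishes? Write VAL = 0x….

0: ✓ CMP  NZCV=1001
1: · ADDEQ
2: · ADDPL
3: ✓ SUBCC  r0←0x39
4: ✓ CMP  NZCV=1000
5: ✓ MOVLT  r0←0xaf
6: ✓ SUBVC  r3←0x52
7: ✓ SUBNE  r3←0x8d

VAL = 0x8d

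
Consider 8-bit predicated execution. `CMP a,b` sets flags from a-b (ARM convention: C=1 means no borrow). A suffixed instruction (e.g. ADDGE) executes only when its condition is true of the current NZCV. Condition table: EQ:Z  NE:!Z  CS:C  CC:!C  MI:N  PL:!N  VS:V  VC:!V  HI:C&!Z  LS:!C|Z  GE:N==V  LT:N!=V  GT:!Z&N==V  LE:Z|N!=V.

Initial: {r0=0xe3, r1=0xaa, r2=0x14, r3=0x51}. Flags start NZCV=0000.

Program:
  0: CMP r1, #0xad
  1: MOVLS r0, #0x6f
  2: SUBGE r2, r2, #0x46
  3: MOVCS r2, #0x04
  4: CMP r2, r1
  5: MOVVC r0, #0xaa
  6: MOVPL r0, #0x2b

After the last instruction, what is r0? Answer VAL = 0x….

VAL = 0x2b

0: ✓ CMP  NZCV=1000
1: ✓ MOVLS  r0←0x6f
2: · SUBGE
3: · MOVCS
4: ✓ CMP  NZCV=0000
5: ✓ MOVVC  r0←0xaa
6: ✓ MOVPL  r0←0x2b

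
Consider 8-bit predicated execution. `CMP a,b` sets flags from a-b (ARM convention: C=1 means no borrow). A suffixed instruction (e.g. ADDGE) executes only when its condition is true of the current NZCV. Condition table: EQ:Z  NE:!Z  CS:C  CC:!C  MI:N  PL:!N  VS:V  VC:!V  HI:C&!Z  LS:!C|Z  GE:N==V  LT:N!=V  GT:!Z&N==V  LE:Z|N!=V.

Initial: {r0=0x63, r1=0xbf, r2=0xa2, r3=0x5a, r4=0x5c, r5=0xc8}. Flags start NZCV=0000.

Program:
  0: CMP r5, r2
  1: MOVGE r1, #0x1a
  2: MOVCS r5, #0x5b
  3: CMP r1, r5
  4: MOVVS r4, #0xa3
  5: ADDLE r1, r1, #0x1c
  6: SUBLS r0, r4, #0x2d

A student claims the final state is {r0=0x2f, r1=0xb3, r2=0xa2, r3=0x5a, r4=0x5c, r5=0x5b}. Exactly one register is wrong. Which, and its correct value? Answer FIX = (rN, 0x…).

FIX = (r1, 0x36)

0: ✓ CMP  NZCV=0010
1: ✓ MOVGE  r1←0x1a
2: ✓ MOVCS  r5←0x5b
3: ✓ CMP  NZCV=1000
4: · MOVVS
5: ✓ ADDLE  r1←0x36
6: ✓ SUBLS  r0←0x2f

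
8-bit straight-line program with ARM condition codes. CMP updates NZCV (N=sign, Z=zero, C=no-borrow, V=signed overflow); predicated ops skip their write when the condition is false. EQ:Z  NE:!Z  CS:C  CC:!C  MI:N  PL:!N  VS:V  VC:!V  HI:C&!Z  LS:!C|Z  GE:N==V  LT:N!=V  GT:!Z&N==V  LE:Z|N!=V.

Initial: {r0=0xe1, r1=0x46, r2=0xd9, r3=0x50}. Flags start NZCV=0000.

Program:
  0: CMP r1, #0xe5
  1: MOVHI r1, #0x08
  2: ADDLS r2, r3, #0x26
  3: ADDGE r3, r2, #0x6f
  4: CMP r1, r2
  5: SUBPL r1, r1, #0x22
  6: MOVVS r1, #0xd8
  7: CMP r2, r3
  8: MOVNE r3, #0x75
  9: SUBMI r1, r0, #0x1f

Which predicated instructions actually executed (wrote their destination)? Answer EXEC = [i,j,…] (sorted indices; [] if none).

0: ✓ CMP  NZCV=0000
1: · MOVHI
2: ✓ ADDLS  r2←0x76
3: ✓ ADDGE  r3←0xe5
4: ✓ CMP  NZCV=1000
5: · SUBPL
6: · MOVVS
7: ✓ CMP  NZCV=1001
8: ✓ MOVNE  r3←0x75
9: ✓ SUBMI  r1←0xc2

EXEC = [2,3,8,9]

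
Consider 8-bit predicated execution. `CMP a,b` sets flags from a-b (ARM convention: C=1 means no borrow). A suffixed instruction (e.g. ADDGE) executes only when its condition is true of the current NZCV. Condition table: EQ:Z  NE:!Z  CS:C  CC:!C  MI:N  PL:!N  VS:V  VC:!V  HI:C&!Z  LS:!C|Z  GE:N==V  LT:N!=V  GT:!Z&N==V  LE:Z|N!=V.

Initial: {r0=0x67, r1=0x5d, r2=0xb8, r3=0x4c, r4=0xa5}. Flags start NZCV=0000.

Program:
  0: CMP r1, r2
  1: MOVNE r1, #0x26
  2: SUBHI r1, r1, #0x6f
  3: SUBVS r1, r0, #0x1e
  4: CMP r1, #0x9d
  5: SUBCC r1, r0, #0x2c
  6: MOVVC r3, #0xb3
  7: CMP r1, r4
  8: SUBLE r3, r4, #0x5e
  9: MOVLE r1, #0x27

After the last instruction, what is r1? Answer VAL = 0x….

0: ✓ CMP  NZCV=1001
1: ✓ MOVNE  r1←0x26
2: · SUBHI
3: ✓ SUBVS  r1←0x49
4: ✓ CMP  NZCV=1001
5: ✓ SUBCC  r1←0x3b
6: · MOVVC
7: ✓ CMP  NZCV=1001
8: · SUBLE
9: · MOVLE

VAL = 0x3b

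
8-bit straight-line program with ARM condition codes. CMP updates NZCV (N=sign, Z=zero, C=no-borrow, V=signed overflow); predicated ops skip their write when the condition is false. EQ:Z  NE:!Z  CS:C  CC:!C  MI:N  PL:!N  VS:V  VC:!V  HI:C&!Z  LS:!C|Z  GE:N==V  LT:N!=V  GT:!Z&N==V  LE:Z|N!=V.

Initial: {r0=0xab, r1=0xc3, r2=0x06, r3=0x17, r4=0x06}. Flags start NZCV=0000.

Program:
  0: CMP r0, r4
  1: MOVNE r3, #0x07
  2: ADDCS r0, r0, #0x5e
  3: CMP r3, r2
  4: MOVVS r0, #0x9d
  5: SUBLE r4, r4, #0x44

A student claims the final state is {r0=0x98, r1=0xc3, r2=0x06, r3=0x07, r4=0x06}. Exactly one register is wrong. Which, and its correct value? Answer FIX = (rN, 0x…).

FIX = (r0, 0x09)

0: ✓ CMP  NZCV=1010
1: ✓ MOVNE  r3←0x07
2: ✓ ADDCS  r0←0x09
3: ✓ CMP  NZCV=0010
4: · MOVVS
5: · SUBLE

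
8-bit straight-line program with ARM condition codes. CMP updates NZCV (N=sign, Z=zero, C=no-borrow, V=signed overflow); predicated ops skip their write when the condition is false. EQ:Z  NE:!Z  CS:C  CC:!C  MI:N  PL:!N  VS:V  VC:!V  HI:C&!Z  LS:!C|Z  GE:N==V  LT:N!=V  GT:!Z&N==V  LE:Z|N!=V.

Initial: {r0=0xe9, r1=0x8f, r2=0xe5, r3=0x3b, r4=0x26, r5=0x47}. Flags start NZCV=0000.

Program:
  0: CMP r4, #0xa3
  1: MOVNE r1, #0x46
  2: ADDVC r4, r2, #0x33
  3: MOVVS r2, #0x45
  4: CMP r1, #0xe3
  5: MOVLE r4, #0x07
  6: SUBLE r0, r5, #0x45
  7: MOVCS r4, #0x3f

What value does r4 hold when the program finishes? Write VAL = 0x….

VAL = 0x26

[0] flags=1001 → (cmp)
[1] flags=1001 NE?T → r1=0x46
[2] flags=1001 VC?F → skip
[3] flags=1001 VS?T → r2=0x45
[4] flags=0000 → (cmp)
[5] flags=0000 LE?F → skip
[6] flags=0000 LE?F → skip
[7] flags=0000 CS?F → skip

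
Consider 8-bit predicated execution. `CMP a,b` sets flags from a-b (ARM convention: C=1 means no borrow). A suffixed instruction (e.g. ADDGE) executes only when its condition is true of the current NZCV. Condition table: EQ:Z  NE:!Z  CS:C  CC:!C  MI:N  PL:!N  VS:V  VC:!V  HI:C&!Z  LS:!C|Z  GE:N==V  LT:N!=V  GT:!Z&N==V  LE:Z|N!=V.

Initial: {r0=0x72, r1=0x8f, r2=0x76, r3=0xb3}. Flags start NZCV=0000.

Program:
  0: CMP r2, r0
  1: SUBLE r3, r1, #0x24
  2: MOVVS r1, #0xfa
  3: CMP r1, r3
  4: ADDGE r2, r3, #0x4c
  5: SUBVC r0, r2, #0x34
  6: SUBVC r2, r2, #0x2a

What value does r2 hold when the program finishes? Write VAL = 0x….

VAL = 0x4c

0: ✓ CMP  NZCV=0010
1: · SUBLE
2: · MOVVS
3: ✓ CMP  NZCV=1000
4: · ADDGE
5: ✓ SUBVC  r0←0x42
6: ✓ SUBVC  r2←0x4c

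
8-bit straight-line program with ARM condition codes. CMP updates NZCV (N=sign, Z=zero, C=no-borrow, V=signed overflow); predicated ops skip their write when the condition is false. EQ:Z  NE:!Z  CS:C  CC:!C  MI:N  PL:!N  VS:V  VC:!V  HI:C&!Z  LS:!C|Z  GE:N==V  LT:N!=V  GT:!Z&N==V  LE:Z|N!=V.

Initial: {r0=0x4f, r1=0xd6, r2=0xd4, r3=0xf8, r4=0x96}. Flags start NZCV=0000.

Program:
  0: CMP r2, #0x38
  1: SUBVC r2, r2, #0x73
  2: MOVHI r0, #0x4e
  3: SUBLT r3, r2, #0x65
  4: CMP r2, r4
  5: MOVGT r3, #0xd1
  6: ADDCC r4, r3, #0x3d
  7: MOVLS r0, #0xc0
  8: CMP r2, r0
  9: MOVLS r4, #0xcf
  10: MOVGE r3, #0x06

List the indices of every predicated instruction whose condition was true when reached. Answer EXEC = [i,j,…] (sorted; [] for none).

EXEC = [1,2,3,5,6,7,9,10]

[0] flags=1010 → (cmp)
[1] flags=1010 VC?T → r2=0x61
[2] flags=1010 HI?T → r0=0x4e
[3] flags=1010 LT?T → r3=0xfc
[4] flags=1001 → (cmp)
[5] flags=1001 GT?T → r3=0xd1
[6] flags=1001 CC?T → r4=0x0e
[7] flags=1001 LS?T → r0=0xc0
[8] flags=1001 → (cmp)
[9] flags=1001 LS?T → r4=0xcf
[10] flags=1001 GE?T → r3=0x06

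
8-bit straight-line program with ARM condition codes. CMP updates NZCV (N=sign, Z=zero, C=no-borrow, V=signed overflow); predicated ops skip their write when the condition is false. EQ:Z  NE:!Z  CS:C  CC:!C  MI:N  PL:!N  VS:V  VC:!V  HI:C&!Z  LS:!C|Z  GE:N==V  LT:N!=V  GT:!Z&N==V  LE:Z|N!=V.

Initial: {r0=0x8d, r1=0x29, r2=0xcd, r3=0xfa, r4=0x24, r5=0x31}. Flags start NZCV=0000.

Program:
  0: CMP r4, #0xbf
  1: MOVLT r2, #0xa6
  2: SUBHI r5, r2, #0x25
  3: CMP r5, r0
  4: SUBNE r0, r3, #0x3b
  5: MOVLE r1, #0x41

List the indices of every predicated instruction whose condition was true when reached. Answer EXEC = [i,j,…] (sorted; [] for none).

0: ✓ CMP  NZCV=0000
1: · MOVLT
2: · SUBHI
3: ✓ CMP  NZCV=1001
4: ✓ SUBNE  r0←0xbf
5: · MOVLE

EXEC = [4]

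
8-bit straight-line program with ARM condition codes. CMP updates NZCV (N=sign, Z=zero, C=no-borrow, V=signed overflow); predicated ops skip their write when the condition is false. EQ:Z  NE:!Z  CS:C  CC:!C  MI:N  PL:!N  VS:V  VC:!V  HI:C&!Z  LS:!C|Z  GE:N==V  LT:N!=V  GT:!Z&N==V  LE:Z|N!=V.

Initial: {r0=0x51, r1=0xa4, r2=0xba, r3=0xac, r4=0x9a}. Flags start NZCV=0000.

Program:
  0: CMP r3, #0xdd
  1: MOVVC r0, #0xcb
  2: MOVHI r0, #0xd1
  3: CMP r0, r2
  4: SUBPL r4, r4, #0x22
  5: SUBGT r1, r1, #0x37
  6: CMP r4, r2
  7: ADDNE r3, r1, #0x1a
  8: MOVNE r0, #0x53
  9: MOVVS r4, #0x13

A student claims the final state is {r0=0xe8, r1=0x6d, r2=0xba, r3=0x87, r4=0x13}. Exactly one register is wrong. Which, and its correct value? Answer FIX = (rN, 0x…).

[0] flags=1000 → (cmp)
[1] flags=1000 VC?T → r0=0xcb
[2] flags=1000 HI?F → skip
[3] flags=0010 → (cmp)
[4] flags=0010 PL?T → r4=0x78
[5] flags=0010 GT?T → r1=0x6d
[6] flags=1001 → (cmp)
[7] flags=1001 NE?T → r3=0x87
[8] flags=1001 NE?T → r0=0x53
[9] flags=1001 VS?T → r4=0x13

FIX = (r0, 0x53)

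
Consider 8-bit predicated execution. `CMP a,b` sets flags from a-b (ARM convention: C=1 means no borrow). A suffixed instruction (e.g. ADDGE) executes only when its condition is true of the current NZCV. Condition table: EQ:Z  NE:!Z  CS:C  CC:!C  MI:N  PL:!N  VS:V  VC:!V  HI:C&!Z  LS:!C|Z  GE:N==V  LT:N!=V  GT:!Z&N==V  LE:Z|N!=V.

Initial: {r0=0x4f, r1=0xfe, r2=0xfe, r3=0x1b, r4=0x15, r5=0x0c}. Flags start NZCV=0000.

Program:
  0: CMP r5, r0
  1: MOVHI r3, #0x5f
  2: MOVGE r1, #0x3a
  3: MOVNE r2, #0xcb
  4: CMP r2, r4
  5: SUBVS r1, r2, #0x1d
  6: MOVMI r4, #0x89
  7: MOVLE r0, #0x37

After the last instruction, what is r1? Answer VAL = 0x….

VAL = 0xfe

0: ✓ CMP  NZCV=1000
1: · MOVHI
2: · MOVGE
3: ✓ MOVNE  r2←0xcb
4: ✓ CMP  NZCV=1010
5: · SUBVS
6: ✓ MOVMI  r4←0x89
7: ✓ MOVLE  r0←0x37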